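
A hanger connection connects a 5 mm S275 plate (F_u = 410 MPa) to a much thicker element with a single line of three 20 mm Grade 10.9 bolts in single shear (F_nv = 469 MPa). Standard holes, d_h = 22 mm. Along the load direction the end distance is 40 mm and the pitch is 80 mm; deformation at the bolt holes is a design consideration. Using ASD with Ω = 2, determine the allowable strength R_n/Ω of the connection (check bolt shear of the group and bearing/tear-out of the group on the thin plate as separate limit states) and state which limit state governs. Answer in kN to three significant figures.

134 kN (bearing governs)

Bolt shear: A_b = π·20²/4 = 314.2 mm²; R_n = 469 × 314.2 × 3 × 1 / 1000 = 442 kN → 442 / 2 = 221 kN.
Bearing (1.2 l_c t F_u ≤ 2.4 d t F_u): upper limit = 2.4·20·5·410 / 1000 = 98.4 kN.
  Edge l_c = 40 − 22/2 = 29 → r_n = 71.34 kN; interior l_c = 80 − 22 = 58 → r_n = 98.4 kN.
  R_n,bearing = 1·71.34 + 2·98.4 = 268.1 kN → 268.1 / 2 = 134 kN.
Bearing governs: 134 kN.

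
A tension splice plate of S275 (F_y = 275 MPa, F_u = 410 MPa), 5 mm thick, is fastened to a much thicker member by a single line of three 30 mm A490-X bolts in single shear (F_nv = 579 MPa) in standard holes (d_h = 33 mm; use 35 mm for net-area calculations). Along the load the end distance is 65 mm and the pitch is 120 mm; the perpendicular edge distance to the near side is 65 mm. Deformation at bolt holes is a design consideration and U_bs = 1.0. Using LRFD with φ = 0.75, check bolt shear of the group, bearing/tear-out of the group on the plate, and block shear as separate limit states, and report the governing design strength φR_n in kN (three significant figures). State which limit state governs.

262 kN (block shear governs)

Bolt shear: A_b = π·30²/4 = 706.9 mm²; R_n = 579 × 706.9 × 3 × 1 / 1000 = 1228 kN → 0.75 × 1228 = 921 kN.
Bearing: edge l_c = 48.5, r_n = 119.3 kN; interior l_c = 87, r_n = 147.6 kN; R_n = 119.3 + 2·147.6 = 414.5 kN → 311 kN.
Block shear: A_gv = 1525, A_nv = 1088, A_nt = 237.5 mm²; R_n = min(0.6F_uA_nv, 0.6F_yA_gv) + U_bs·F_u·A_nt = 349 kN → 262 kN.
Block shear governs: 262 kN.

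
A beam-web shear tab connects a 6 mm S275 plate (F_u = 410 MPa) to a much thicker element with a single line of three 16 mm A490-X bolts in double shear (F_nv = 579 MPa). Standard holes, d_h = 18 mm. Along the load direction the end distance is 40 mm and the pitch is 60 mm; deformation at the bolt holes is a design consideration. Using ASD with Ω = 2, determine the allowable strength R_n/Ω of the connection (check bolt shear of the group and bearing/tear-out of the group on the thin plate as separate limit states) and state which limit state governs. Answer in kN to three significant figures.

Bolt shear: A_b = π·16²/4 = 201.1 mm²; R_n = 579 × 201.1 × 3 × 2 / 1000 = 698.5 kN → 698.5 / 2 = 349 kN.
Bearing (1.2 l_c t F_u ≤ 2.4 d t F_u): upper limit = 2.4·16·6·410 / 1000 = 94.46 kN.
  Edge l_c = 40 − 18/2 = 31 → r_n = 91.51 kN; interior l_c = 60 − 18 = 42 → r_n = 94.46 kN.
  R_n,bearing = 1·91.51 + 2·94.46 = 280.4 kN → 280.4 / 2 = 140 kN.
Bearing governs: 140 kN.

140 kN (bearing governs)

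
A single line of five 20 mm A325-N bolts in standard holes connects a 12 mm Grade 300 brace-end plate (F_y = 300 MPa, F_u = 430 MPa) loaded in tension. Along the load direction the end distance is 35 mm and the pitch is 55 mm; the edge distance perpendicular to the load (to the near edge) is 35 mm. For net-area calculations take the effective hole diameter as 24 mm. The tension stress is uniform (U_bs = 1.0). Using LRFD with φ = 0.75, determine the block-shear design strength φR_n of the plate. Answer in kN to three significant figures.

430 kN

Shear plane L_v = 35 + 4·55 = 255 mm; A_gv = 255 × 12 = 3060 mm².
A_nv = (255 − 4.5·24) × 12 = 1764 mm².
A_nt = (35 − 0.5·24) × 12 = 276 mm².
0.6 F_u A_nv = 455.1 kN; 0.6 F_y A_gv = 550.8 kN → shear rupture governs the shear term.
R_n = 455.1 + 1.0 × 430 × 276 / 1000 = 573.8 kN.
Design strength φR_n = 0.75 × 573.8 = 430 kN.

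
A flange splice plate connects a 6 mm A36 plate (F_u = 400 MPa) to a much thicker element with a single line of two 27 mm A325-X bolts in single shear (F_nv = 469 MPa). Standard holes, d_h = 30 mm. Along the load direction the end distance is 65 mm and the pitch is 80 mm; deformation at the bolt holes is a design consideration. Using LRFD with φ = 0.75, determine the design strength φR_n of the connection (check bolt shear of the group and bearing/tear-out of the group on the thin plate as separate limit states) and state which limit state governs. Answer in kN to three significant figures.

Bolt shear: A_b = π·27²/4 = 572.6 mm²; R_n = 469 × 572.6 × 2 × 1 / 1000 = 537.1 kN → 0.75 × 537.1 = 403 kN.
Bearing (1.2 l_c t F_u ≤ 2.4 d t F_u): upper limit = 2.4·27·6·400 / 1000 = 155.5 kN.
  Edge l_c = 65 − 30/2 = 50 → r_n = 144 kN; interior l_c = 80 − 30 = 50 → r_n = 144 kN.
  R_n,bearing = 1·144 + 1·144 = 288 kN → 0.75 × 288 = 216 kN.
Bearing governs: 216 kN.

216 kN (bearing governs)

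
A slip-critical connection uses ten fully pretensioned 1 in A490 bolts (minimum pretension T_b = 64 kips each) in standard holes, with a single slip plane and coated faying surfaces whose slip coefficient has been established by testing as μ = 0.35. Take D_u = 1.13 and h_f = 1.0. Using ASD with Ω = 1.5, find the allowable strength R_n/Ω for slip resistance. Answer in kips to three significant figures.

169 kips

R_n = μ · D_u · h_f · T_b · n_s · n_b = 0.35 × 1.13 × 1.0 × 64 × 1 × 10 = 253.1 kips.
Allowable strength R_n/Ω = 253.1 / 1.5 = 169 kips.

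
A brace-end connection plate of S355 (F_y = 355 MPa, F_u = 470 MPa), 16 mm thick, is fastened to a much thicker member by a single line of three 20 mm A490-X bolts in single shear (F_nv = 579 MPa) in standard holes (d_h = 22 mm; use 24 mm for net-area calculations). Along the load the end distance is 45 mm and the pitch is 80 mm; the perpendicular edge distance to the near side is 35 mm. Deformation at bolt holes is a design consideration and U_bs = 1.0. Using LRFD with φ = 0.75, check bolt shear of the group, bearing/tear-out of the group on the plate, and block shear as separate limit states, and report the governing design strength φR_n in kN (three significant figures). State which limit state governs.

409 kN (bolt shear governs)

Bolt shear: A_b = π·20²/4 = 314.2 mm²; R_n = 579 × 314.2 × 3 × 1 / 1000 = 545.7 kN → 0.75 × 545.7 = 409 kN.
Bearing: edge l_c = 34, r_n = 306.8 kN; interior l_c = 58, r_n = 361 kN; R_n = 306.8 + 2·361 = 1029 kN → 772 kN.
Block shear: A_gv = 3280, A_nv = 2320, A_nt = 368 mm²; R_n = min(0.6F_uA_nv, 0.6F_yA_gv) + U_bs·F_u·A_nt = 827.2 kN → 620 kN.
Bolt shear governs: 409 kN.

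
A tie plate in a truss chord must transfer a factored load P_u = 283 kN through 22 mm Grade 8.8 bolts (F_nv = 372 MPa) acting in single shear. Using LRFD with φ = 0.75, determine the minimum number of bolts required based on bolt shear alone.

3 bolts

A_b = π·22²/4 = 380.1 mm².
Per-bolt design strength φR_n = 0.75 × 372 × 380.1 × 1 / 1000 = 106.1 kN.
n ≥ 283 / 106.1 = 2.668 → use 3 bolts.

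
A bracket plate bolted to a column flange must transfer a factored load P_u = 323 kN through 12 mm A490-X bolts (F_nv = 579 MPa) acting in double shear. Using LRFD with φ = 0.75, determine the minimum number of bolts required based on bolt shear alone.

4 bolts

A_b = π·12²/4 = 113.1 mm².
Per-bolt design strength φR_n = 0.75 × 579 × 113.1 × 2 / 1000 = 98.23 kN.
n ≥ 323 / 98.23 = 3.288 → use 4 bolts.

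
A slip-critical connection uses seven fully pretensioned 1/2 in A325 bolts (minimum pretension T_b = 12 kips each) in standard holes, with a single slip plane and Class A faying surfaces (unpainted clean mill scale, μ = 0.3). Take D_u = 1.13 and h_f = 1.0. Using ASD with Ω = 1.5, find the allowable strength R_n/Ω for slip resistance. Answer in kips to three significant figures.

R_n = μ · D_u · h_f · T_b · n_s · n_b = 0.3 × 1.13 × 1.0 × 12 × 1 × 7 = 28.48 kips.
Allowable strength R_n/Ω = 28.48 / 1.5 = 19 kips.

19 kips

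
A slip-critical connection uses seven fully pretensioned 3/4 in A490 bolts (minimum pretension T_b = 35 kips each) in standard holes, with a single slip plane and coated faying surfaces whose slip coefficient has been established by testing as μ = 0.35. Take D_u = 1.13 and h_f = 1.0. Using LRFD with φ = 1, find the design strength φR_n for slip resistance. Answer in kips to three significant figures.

R_n = μ · D_u · h_f · T_b · n_s · n_b = 0.35 × 1.13 × 1.0 × 35 × 1 × 7 = 96.9 kips.
Design strength φR_n = 1 × 96.9 = 96.9 kips.

96.9 kips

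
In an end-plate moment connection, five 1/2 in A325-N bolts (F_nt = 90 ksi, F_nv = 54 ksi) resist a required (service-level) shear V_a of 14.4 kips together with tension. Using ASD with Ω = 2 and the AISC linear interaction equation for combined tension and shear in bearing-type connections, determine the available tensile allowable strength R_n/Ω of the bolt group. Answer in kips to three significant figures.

A_b = π·0.5²/4 = 0.1963 in²; f_rv = 14.4 / (5 × 0.1963) = 14.67 ksi.
F'_nt = 1.3 F_nt − (Ω F_nt / F_nv) f_rv = 1.3·90 − (2·90/54)·14.67 = 68.11 ksi, capped at F_nt → F'_nt = 68.11 ksi.
R_n = F'_nt · A_b · n = 68.11 × 0.1963 × 5 = 66.86 kips.
Allowable strength R_n/Ω = 66.86 / 2 = 33.4 kips.

33.4 kips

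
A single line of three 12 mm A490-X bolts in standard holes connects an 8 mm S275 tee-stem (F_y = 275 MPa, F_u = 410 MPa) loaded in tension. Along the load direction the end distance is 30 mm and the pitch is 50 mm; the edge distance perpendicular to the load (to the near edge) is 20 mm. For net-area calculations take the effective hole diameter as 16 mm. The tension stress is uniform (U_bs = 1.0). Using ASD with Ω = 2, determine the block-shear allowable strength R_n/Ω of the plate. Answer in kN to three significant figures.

Shear plane L_v = 30 + 2·50 = 130 mm; A_gv = 130 × 8 = 1040 mm².
A_nv = (130 − 2.5·16) × 8 = 720 mm².
A_nt = (20 − 0.5·16) × 8 = 96 mm².
0.6 F_u A_nv = 177.1 kN; 0.6 F_y A_gv = 171.6 kN → shear yielding governs the shear term.
R_n = 171.6 + 1.0 × 410 × 96 / 1000 = 211 kN.
Allowable strength R_n/Ω = 211 / 2 = 105 kN.

105 kN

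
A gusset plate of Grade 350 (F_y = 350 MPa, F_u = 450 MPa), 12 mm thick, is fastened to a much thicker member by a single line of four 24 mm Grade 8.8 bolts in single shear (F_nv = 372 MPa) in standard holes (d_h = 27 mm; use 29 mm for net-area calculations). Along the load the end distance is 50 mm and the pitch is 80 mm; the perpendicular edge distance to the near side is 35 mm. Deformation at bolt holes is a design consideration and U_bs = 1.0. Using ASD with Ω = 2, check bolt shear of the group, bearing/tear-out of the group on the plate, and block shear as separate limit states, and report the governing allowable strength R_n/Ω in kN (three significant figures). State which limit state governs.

337 kN (bolt shear governs)

Bolt shear: A_b = π·24²/4 = 452.4 mm²; R_n = 372 × 452.4 × 4 × 1 / 1000 = 673.2 kN → 673.2 / 2 = 337 kN.
Bearing: edge l_c = 36.5, r_n = 236.5 kN; interior l_c = 53, r_n = 311 kN; R_n = 236.5 + 3·311 = 1170 kN → 585 kN.
Block shear: A_gv = 3480, A_nv = 2262, A_nt = 246 mm²; R_n = min(0.6F_uA_nv, 0.6F_yA_gv) + U_bs·F_u·A_nt = 721.4 kN → 361 kN.
Bolt shear governs: 337 kN.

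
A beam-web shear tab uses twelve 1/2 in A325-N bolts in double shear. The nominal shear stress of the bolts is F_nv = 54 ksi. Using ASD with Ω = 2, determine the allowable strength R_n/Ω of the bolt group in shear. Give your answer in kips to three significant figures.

127 kips

A_b = π × 0.5² / 4 = 0.1963 in².
R_n = F_nv · A_b · n · n_s = 54 × 0.1963 × 12 × 2 = 254.5 kips.
Allowable strength R_n/Ω = 254.5 / 2 = 127 kips.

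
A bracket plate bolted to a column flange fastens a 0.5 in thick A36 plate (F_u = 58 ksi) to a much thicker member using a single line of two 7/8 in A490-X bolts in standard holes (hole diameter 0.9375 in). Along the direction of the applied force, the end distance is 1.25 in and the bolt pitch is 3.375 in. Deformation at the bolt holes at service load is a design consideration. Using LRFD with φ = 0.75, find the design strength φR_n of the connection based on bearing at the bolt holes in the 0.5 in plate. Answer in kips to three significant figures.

66.1 kips

Per bolt r_n = 1.2 l_c t F_u ≤ 2.4 d t F_u; upper limit = 2.4 × 0.875 × 0.5 × 58 = 60.9 kips.
Edge bolt: l_c = 1.25 − 0.9375/2 = 0.7812 in → 1.2 × 0.7812 × 0.5 × 58 = 27.19 → r_n = 27.19 kips.
Interior bolts: l_c = 3.375 − 0.9375 = 2.438 in → 1.2 × 2.438 × 0.5 × 58 = 84.82 → r_n = 60.9 kips.
R_n = 1 × 27.19 + 1 × 60.9 = 88.09 kips.
Design strength φR_n = 0.75 × 88.09 = 66.1 kips.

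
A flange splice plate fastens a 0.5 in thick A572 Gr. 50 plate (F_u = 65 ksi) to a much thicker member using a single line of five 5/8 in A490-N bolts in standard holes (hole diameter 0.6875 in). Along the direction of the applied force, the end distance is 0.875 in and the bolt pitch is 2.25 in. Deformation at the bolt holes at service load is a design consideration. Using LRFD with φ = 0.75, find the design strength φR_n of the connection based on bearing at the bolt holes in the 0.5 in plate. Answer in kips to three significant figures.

162 kips

Per bolt r_n = 1.2 l_c t F_u ≤ 2.4 d t F_u; upper limit = 2.4 × 0.625 × 0.5 × 65 = 48.75 kips.
Edge bolt: l_c = 0.875 − 0.6875/2 = 0.5312 in → 1.2 × 0.5312 × 0.5 × 65 = 20.72 → r_n = 20.72 kips.
Interior bolts: l_c = 2.25 − 0.6875 = 1.562 in → 1.2 × 1.562 × 0.5 × 65 = 60.94 → r_n = 48.75 kips.
R_n = 1 × 20.72 + 4 × 48.75 = 215.7 kips.
Design strength φR_n = 0.75 × 215.7 = 162 kips.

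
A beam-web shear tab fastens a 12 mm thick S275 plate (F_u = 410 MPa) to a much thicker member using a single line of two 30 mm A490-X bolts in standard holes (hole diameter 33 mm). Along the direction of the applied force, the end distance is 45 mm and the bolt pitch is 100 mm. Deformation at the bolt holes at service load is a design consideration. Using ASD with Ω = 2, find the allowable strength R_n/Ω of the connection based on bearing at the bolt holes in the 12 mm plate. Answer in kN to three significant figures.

Per bolt r_n = 1.2 l_c t F_u ≤ 2.4 d t F_u; upper limit = 2.4 × 30 × 12 × 410 / 1000 = 354.2 kN.
Edge bolt: l_c = 45 − 33/2 = 28.5 mm → 1.2 × 28.5 × 12 × 410 / 1000 = 168.3 → r_n = 168.3 kN.
Interior bolts: l_c = 100 − 33 = 67 mm → 1.2 × 67 × 12 × 410 / 1000 = 395.6 → r_n = 354.2 kN.
R_n = 1 × 168.3 + 1 × 354.2 = 522.5 kN.
Allowable strength R_n/Ω = 522.5 / 2 = 261 kN.

261 kN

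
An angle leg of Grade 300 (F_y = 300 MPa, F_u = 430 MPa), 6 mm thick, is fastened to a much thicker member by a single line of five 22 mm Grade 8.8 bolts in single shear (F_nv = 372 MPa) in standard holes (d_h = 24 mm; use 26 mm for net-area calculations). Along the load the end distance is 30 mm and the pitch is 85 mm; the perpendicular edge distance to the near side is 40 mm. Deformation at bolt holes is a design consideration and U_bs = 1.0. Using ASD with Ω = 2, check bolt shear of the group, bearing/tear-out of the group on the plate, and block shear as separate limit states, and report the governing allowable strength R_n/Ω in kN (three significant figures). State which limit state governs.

Bolt shear: A_b = π·22²/4 = 380.1 mm²; R_n = 372 × 380.1 × 5 × 1 / 1000 = 707 kN → 707 / 2 = 354 kN.
Bearing: edge l_c = 18, r_n = 55.73 kN; interior l_c = 61, r_n = 136.2 kN; R_n = 55.73 + 4·136.2 = 600.6 kN → 300 kN.
Block shear: A_gv = 2220, A_nv = 1518, A_nt = 162 mm²; R_n = min(0.6F_uA_nv, 0.6F_yA_gv) + U_bs·F_u·A_nt = 461.3 kN → 231 kN.
Block shear governs: 231 kN.

231 kN (block shear governs)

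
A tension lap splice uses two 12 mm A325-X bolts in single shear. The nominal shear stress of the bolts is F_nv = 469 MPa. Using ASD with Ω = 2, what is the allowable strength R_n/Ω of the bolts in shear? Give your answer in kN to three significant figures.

A_b = π × 12² / 4 = 113.1 mm².
R_n = F_nv · A_b · n · n_s = 469 × 113.1 × 2 × 1 / 1000 = 106.1 kN.
Allowable strength R_n/Ω = 106.1 / 2 = 53 kN.

53 kN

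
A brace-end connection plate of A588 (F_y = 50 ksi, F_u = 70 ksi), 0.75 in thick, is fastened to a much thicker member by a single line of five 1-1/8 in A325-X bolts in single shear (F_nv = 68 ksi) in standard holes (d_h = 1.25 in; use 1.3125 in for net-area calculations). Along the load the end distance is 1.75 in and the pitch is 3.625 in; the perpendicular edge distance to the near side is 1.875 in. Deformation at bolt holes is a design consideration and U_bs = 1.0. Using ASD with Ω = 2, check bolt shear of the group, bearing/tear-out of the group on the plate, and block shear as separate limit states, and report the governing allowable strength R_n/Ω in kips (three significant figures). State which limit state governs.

Bolt shear: A_b = π·1.125²/4 = 0.994 in²; R_n = 68 × 0.994 × 5 × 1 = 338 kips → 338 / 2 = 169 kips.
Bearing: edge l_c = 1.125, r_n = 70.88 kips; interior l_c = 2.375, r_n = 141.8 kips; R_n = 70.88 + 4·141.8 = 637.9 kips → 319 kips.
Block shear: A_gv = 12.19, A_nv = 7.758, A_nt = 0.9141 in²; R_n = min(0.6F_uA_nv, 0.6F_yA_gv) + U_bs·F_u·A_nt = 389.8 kips → 195 kips.
Bolt shear governs: 169 kips.

169 kips (bolt shear governs)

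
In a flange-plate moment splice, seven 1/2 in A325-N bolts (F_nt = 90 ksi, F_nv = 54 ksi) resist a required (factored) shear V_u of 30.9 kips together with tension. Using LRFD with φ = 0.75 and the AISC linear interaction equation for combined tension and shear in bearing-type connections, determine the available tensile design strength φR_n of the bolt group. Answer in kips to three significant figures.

69.1 kips

A_b = π·0.5²/4 = 0.1963 in²; f_rv = 30.9 / (7 × 0.1963) = 22.48 ksi.
F'_nt = 1.3 F_nt − (F_nt / φF_nv) f_rv = 1.3·90 − (90/(0.75·54))·22.48 = 67.04 ksi, capped at F_nt → F'_nt = 67.04 ksi.
R_n = F'_nt · A_b · n = 67.04 × 0.1963 × 7 = 92.14 kips.
Design strength φR_n = 0.75 × 92.14 = 69.1 kips.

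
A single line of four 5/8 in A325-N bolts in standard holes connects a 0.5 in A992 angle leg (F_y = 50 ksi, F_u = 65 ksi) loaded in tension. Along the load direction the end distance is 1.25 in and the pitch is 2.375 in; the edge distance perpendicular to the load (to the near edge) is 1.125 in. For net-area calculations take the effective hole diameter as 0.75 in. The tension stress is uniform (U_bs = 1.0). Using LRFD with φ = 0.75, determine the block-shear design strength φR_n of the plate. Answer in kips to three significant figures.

Shear plane L_v = 1.25 + 3·2.375 = 8.375 in; A_gv = 8.375 × 0.5 = 4.188 in².
A_nv = (8.375 − 3.5·0.75) × 0.5 = 2.875 in².
A_nt = (1.125 − 0.5·0.75) × 0.5 = 0.375 in².
0.6 F_u A_nv = 112.1 kips; 0.6 F_y A_gv = 125.6 kips → shear rupture governs the shear term.
R_n = 112.1 + 1.0 × 65 × 0.375 = 136.5 kips.
Design strength φR_n = 0.75 × 136.5 = 102 kips.

102 kips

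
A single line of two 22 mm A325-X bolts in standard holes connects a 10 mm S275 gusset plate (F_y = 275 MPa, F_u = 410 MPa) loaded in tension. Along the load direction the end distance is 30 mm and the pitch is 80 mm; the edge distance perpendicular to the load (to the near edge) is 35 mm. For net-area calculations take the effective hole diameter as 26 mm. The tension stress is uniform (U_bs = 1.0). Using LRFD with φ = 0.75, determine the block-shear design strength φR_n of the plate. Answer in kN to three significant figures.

Shear plane L_v = 30 + 1·80 = 110 mm; A_gv = 110 × 10 = 1100 mm².
A_nv = (110 − 1.5·26) × 10 = 710 mm².
A_nt = (35 − 0.5·26) × 10 = 220 mm².
0.6 F_u A_nv = 174.7 kN; 0.6 F_y A_gv = 181.5 kN → shear rupture governs the shear term.
R_n = 174.7 + 1.0 × 410 × 220 / 1000 = 264.9 kN.
Design strength φR_n = 0.75 × 264.9 = 199 kN.

199 kN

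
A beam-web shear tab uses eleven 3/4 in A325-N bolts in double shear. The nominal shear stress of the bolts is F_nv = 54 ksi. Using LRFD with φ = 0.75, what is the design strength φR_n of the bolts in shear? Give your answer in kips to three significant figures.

394 kips

A_b = π × 0.75² / 4 = 0.4418 in².
R_n = F_nv · A_b · n · n_s = 54 × 0.4418 × 11 × 2 = 524.8 kips.
Design strength φR_n = 0.75 × 524.8 = 394 kips.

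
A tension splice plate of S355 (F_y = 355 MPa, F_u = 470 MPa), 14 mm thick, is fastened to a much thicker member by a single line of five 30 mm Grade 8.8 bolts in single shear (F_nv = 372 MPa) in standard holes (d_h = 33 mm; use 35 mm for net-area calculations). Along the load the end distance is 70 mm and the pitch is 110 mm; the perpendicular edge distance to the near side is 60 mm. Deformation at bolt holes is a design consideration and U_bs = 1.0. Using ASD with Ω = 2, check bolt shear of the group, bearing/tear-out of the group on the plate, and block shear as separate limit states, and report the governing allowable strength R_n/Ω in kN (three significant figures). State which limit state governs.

657 kN (bolt shear governs)

Bolt shear: A_b = π·30²/4 = 706.9 mm²; R_n = 372 × 706.9 × 5 × 1 / 1000 = 1315 kN → 1315 / 2 = 657 kN.
Bearing: edge l_c = 53.5, r_n = 422.4 kN; interior l_c = 77, r_n = 473.8 kN; R_n = 422.4 + 4·473.8 = 2317 kN → 1160 kN.
Block shear: A_gv = 7140, A_nv = 4935, A_nt = 595 mm²; R_n = min(0.6F_uA_nv, 0.6F_yA_gv) + U_bs·F_u·A_nt = 1671 kN → 836 kN.
Bolt shear governs: 657 kN.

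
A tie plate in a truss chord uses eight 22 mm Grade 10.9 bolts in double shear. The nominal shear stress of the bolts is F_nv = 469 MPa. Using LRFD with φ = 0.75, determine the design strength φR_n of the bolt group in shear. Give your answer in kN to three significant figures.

2140 kN

A_b = π × 22² / 4 = 380.1 mm².
R_n = F_nv · A_b · n · n_s = 469 × 380.1 × 8 × 2 / 1000 = 2853 kN.
Design strength φR_n = 0.75 × 2853 = 2140 kN.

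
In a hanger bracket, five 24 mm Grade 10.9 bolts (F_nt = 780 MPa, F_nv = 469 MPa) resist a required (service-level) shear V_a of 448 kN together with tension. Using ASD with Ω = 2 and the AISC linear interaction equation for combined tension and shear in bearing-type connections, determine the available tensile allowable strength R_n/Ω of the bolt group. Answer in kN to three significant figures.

A_b = π·24²/4 = 452.4 mm²; f_rv = 448 × 1000 / (5 × 452.4) = 198.1 MPa.
F'_nt = 1.3 F_nt − (Ω F_nt / F_nv) f_rv = 1.3·780 − (2·780/469)·198.1 = 355.2 MPa, capped at F_nt → F'_nt = 355.2 MPa.
R_n = F'_nt · A_b · n = 355.2 × 452.4 × 5 / 1000 = 803.5 kN.
Allowable strength R_n/Ω = 803.5 / 2 = 402 kN.

402 kN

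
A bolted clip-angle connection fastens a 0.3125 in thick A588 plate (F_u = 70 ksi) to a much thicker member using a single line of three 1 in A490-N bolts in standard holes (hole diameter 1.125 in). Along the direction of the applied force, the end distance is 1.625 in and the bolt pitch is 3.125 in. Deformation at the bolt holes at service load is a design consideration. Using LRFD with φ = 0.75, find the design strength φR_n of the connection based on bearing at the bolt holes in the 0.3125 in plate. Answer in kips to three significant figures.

99.7 kips

Per bolt r_n = 1.2 l_c t F_u ≤ 2.4 d t F_u; upper limit = 2.4 × 1 × 0.3125 × 70 = 52.5 kips.
Edge bolt: l_c = 1.625 − 1.125/2 = 1.062 in → 1.2 × 1.062 × 0.3125 × 70 = 27.89 → r_n = 27.89 kips.
Interior bolts: l_c = 3.125 − 1.125 = 2 in → 1.2 × 2 × 0.3125 × 70 = 52.5 → r_n = 52.5 kips.
R_n = 1 × 27.89 + 2 × 52.5 = 132.9 kips.
Design strength φR_n = 0.75 × 132.9 = 99.7 kips.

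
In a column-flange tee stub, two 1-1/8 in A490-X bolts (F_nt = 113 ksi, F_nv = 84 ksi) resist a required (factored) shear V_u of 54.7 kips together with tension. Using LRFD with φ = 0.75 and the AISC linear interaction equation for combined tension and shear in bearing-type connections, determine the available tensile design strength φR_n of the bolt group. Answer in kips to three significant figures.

145 kips

A_b = π·1.125²/4 = 0.994 in²; f_rv = 54.7 / (2 × 0.994) = 27.51 ksi.
F'_nt = 1.3 F_nt − (F_nt / φF_nv) f_rv = 1.3·113 − (113/(0.75·84))·27.51 = 97.55 ksi, capped at F_nt → F'_nt = 97.55 ksi.
R_n = F'_nt · A_b · n = 97.55 × 0.994 × 2 = 193.9 kips.
Design strength φR_n = 0.75 × 193.9 = 145 kips.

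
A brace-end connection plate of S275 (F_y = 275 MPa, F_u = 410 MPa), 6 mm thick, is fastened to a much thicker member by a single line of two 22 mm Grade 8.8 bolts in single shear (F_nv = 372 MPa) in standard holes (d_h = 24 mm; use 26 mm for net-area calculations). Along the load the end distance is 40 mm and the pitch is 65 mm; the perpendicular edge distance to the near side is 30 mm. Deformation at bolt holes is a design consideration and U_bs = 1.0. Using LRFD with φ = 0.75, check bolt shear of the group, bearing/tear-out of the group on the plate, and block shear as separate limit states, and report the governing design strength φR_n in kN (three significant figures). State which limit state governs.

Bolt shear: A_b = π·22²/4 = 380.1 mm²; R_n = 372 × 380.1 × 2 × 1 / 1000 = 282.8 kN → 0.75 × 282.8 = 212 kN.
Bearing: edge l_c = 28, r_n = 82.66 kN; interior l_c = 41, r_n = 121 kN; R_n = 82.66 + 1·121 = 203.7 kN → 153 kN.
Block shear: A_gv = 630, A_nv = 396, A_nt = 102 mm²; R_n = min(0.6F_uA_nv, 0.6F_yA_gv) + U_bs·F_u·A_nt = 139.2 kN → 104 kN.
Block shear governs: 104 kN.

104 kN (block shear governs)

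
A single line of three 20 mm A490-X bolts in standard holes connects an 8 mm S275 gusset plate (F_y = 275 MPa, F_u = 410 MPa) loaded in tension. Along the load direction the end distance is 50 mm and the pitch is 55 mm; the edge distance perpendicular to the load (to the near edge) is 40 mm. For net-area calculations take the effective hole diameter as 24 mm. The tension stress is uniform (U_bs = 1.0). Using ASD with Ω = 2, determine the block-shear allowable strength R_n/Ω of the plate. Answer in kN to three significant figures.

144 kN

Shear plane L_v = 50 + 2·55 = 160 mm; A_gv = 160 × 8 = 1280 mm².
A_nv = (160 − 2.5·24) × 8 = 800 mm².
A_nt = (40 − 0.5·24) × 8 = 224 mm².
0.6 F_u A_nv = 196.8 kN; 0.6 F_y A_gv = 211.2 kN → shear rupture governs the shear term.
R_n = 196.8 + 1.0 × 410 × 224 / 1000 = 288.6 kN.
Allowable strength R_n/Ω = 288.6 / 2 = 144 kN.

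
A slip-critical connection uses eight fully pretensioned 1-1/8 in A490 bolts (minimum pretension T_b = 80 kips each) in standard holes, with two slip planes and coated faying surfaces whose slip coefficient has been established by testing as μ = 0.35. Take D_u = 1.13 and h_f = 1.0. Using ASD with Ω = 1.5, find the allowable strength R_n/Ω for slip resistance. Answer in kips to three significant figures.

337 kips

R_n = μ · D_u · h_f · T_b · n_s · n_b = 0.35 × 1.13 × 1.0 × 80 × 2 × 8 = 506.2 kips.
Allowable strength R_n/Ω = 506.2 / 1.5 = 337 kips.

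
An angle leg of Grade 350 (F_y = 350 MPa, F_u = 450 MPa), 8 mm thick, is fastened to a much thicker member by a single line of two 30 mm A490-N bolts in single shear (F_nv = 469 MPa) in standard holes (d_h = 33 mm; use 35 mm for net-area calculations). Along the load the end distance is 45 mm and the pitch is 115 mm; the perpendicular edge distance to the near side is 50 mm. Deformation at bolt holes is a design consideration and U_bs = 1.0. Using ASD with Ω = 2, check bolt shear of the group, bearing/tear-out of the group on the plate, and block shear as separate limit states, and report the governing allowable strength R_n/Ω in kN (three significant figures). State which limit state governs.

Bolt shear: A_b = π·30²/4 = 706.9 mm²; R_n = 469 × 706.9 × 2 × 1 / 1000 = 663 kN → 663 / 2 = 332 kN.
Bearing: edge l_c = 28.5, r_n = 123.1 kN; interior l_c = 82, r_n = 259.2 kN; R_n = 123.1 + 1·259.2 = 382.3 kN → 191 kN.
Block shear: A_gv = 1280, A_nv = 860, A_nt = 260 mm²; R_n = min(0.6F_uA_nv, 0.6F_yA_gv) + U_bs·F_u·A_nt = 349.2 kN → 175 kN.
Block shear governs: 175 kN.

175 kN (block shear governs)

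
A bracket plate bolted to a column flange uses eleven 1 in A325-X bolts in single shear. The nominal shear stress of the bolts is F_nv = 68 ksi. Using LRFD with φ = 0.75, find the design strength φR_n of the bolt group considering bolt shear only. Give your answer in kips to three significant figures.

A_b = π × 1² / 4 = 0.7854 in².
R_n = F_nv · A_b · n · n_s = 68 × 0.7854 × 11 × 1 = 587.5 kips.
Design strength φR_n = 0.75 × 587.5 = 441 kips.

441 kips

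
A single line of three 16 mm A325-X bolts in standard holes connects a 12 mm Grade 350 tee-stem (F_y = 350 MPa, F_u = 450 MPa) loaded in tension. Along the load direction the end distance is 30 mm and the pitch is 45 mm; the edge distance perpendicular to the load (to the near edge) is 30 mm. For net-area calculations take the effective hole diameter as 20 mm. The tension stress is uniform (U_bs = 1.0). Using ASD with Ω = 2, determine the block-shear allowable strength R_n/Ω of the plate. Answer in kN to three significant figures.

167 kN

Shear plane L_v = 30 + 2·45 = 120 mm; A_gv = 120 × 12 = 1440 mm².
A_nv = (120 − 2.5·20) × 12 = 840 mm².
A_nt = (30 − 0.5·20) × 12 = 240 mm².
0.6 F_u A_nv = 226.8 kN; 0.6 F_y A_gv = 302.4 kN → shear rupture governs the shear term.
R_n = 226.8 + 1.0 × 450 × 240 / 1000 = 334.8 kN.
Allowable strength R_n/Ω = 334.8 / 2 = 167 kN.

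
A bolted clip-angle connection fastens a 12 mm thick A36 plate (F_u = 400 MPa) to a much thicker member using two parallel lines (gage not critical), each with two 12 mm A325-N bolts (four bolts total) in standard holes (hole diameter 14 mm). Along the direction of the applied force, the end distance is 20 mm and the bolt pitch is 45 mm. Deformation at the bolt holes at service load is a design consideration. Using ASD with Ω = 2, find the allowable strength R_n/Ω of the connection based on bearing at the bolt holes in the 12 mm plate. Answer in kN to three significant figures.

Per bolt r_n = 1.2 l_c t F_u ≤ 2.4 d t F_u; upper limit = 2.4 × 12 × 12 × 400 / 1000 = 138.2 kN.
Edge bolt: l_c = 20 − 14/2 = 13 mm → 1.2 × 13 × 12 × 400 / 1000 = 74.88 → r_n = 74.88 kN.
Interior bolts: l_c = 45 − 14 = 31 mm → 1.2 × 31 × 12 × 400 / 1000 = 178.6 → r_n = 138.2 kN.
R_n = 2 × 74.88 + 2 × 138.2 = 426.2 kN.
Allowable strength R_n/Ω = 426.2 / 2 = 213 kN.

213 kN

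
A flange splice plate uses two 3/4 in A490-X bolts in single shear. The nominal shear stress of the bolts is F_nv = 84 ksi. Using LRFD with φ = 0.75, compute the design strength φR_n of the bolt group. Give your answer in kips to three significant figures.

A_b = π × 0.75² / 4 = 0.4418 in².
R_n = F_nv · A_b · n · n_s = 84 × 0.4418 × 2 × 1 = 74.22 kips.
Design strength φR_n = 0.75 × 74.22 = 55.7 kips.

55.7 kips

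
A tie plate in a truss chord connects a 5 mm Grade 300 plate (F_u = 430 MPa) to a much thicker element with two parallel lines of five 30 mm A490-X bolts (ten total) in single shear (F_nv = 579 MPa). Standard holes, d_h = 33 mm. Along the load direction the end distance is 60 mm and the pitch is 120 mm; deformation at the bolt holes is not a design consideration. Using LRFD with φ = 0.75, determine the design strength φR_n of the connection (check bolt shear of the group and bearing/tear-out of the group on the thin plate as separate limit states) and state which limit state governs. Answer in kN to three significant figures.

Bolt shear: A_b = π·30²/4 = 706.9 mm²; R_n = 579 × 706.9 × 10 × 1 / 1000 = 4093 kN → 0.75 × 4093 = 3070 kN.
Bearing (1.5 l_c t F_u ≤ 3.0 d t F_u): upper limit = 3.0·30·5·430 / 1000 = 193.5 kN.
  Edge l_c = 60 − 33/2 = 43.5 → r_n = 140.3 kN; interior l_c = 120 − 33 = 87 → r_n = 193.5 kN.
  R_n,bearing = 2·140.3 + 8·193.5 = 1829 kN → 0.75 × 1829 = 1370 kN.
Bearing governs: 1370 kN.

1370 kN (bearing governs)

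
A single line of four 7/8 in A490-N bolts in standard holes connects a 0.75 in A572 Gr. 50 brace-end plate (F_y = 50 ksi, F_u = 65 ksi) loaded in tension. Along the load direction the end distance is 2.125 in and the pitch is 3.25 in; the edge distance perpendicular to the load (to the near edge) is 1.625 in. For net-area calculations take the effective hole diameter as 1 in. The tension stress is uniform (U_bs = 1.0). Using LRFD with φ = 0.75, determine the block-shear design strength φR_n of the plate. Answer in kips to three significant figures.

225 kips

Shear plane L_v = 2.125 + 3·3.25 = 11.88 in; A_gv = 11.88 × 0.75 = 8.906 in².
A_nv = (11.88 − 3.5·1) × 0.75 = 6.281 in².
A_nt = (1.625 − 0.5·1) × 0.75 = 0.8438 in².
0.6 F_u A_nv = 245 kips; 0.6 F_y A_gv = 267.2 kips → shear rupture governs the shear term.
R_n = 245 + 1.0 × 65 × 0.8438 = 299.8 kips.
Design strength φR_n = 0.75 × 299.8 = 225 kips.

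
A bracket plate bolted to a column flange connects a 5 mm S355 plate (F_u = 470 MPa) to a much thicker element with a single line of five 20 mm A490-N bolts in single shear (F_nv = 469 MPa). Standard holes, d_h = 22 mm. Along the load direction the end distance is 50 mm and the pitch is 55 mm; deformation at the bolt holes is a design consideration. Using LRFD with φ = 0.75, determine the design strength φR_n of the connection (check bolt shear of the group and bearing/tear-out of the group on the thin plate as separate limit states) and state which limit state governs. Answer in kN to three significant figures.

Bolt shear: A_b = π·20²/4 = 314.2 mm²; R_n = 469 × 314.2 × 5 × 1 / 1000 = 736.7 kN → 0.75 × 736.7 = 553 kN.
Bearing (1.2 l_c t F_u ≤ 2.4 d t F_u): upper limit = 2.4·20·5·470 / 1000 = 112.8 kN.
  Edge l_c = 50 − 22/2 = 39 → r_n = 110 kN; interior l_c = 55 − 22 = 33 → r_n = 93.06 kN.
  R_n,bearing = 1·110 + 4·93.06 = 482.2 kN → 0.75 × 482.2 = 362 kN.
Bearing governs: 362 kN.

362 kN (bearing governs)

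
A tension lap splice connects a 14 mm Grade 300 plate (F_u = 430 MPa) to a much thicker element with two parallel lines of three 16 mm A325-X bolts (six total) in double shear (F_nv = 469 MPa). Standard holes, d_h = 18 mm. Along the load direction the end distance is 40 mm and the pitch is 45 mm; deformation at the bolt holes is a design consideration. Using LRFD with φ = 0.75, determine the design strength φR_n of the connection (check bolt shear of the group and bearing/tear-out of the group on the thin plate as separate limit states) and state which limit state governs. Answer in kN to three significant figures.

Bolt shear: A_b = π·16²/4 = 201.1 mm²; R_n = 469 × 201.1 × 6 × 2 / 1000 = 1132 kN → 0.75 × 1132 = 849 kN.
Bearing (1.2 l_c t F_u ≤ 2.4 d t F_u): upper limit = 2.4·16·14·430 / 1000 = 231.2 kN.
  Edge l_c = 40 − 18/2 = 31 → r_n = 223.9 kN; interior l_c = 45 − 18 = 27 → r_n = 195 kN.
  R_n,bearing = 2·223.9 + 4·195 = 1228 kN → 0.75 × 1228 = 921 kN.
Bolt shear governs: 849 kN.

849 kN (bolt shear governs)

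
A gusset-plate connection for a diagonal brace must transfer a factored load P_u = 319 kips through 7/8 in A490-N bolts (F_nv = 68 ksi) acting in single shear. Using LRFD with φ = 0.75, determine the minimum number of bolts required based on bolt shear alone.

11 bolts

A_b = π·0.875²/4 = 0.6013 in².
Per-bolt design strength φR_n = 0.75 × 68 × 0.6013 × 1 = 30.67 kips.
n ≥ 319 / 30.67 = 10.4 → use 11 bolts.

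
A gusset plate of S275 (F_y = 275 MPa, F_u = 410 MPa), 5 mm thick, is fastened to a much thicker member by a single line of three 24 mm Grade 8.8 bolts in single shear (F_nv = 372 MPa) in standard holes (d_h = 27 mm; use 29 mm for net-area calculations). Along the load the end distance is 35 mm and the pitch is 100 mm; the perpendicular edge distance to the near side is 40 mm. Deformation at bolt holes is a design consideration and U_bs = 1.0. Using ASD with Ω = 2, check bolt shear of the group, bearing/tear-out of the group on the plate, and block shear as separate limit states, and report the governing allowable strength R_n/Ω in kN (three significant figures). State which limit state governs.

123 kN (block shear governs)

Bolt shear: A_b = π·24²/4 = 452.4 mm²; R_n = 372 × 452.4 × 3 × 1 / 1000 = 504.9 kN → 504.9 / 2 = 252 kN.
Bearing: edge l_c = 21.5, r_n = 52.89 kN; interior l_c = 73, r_n = 118.1 kN; R_n = 52.89 + 2·118.1 = 289.1 kN → 145 kN.
Block shear: A_gv = 1175, A_nv = 812.5, A_nt = 127.5 mm²; R_n = min(0.6F_uA_nv, 0.6F_yA_gv) + U_bs·F_u·A_nt = 246.2 kN → 123 kN.
Block shear governs: 123 kN.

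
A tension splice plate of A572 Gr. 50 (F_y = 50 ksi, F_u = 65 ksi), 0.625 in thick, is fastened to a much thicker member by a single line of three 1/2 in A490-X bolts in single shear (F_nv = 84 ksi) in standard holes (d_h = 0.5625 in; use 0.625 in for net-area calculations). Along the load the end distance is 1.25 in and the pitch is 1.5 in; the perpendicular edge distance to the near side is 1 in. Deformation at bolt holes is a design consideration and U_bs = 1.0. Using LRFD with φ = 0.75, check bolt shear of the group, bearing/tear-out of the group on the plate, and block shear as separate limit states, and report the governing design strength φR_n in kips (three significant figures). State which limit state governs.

37.1 kips (bolt shear governs)

Bolt shear: A_b = π·0.5²/4 = 0.1963 in²; R_n = 84 × 0.1963 × 3 × 1 = 49.48 kips → 0.75 × 49.48 = 37.1 kips.
Bearing: edge l_c = 0.9688, r_n = 47.23 kips; interior l_c = 0.9375, r_n = 45.7 kips; R_n = 47.23 + 2·45.7 = 138.6 kips → 104 kips.
Block shear: A_gv = 2.656, A_nv = 1.68, A_nt = 0.4297 in²; R_n = min(0.6F_uA_nv, 0.6F_yA_gv) + U_bs·F_u·A_nt = 93.44 kips → 70.1 kips.
Bolt shear governs: 37.1 kips.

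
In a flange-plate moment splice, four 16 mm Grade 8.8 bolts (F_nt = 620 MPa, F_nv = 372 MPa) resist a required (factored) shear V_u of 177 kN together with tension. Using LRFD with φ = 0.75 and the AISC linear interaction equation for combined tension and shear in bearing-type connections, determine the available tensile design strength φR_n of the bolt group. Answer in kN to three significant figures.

191 kN

A_b = π·16²/4 = 201.1 mm²; f_rv = 177 × 1000 / (4 × 201.1) = 220.1 MPa.
F'_nt = 1.3 F_nt − (F_nt / φF_nv) f_rv = 1.3·620 − (620/(0.75·372))·220.1 = 316.9 MPa, capped at F_nt → F'_nt = 316.9 MPa.
R_n = F'_nt · A_b · n = 316.9 × 201.1 × 4 / 1000 = 254.9 kN.
Design strength φR_n = 0.75 × 254.9 = 191 kN.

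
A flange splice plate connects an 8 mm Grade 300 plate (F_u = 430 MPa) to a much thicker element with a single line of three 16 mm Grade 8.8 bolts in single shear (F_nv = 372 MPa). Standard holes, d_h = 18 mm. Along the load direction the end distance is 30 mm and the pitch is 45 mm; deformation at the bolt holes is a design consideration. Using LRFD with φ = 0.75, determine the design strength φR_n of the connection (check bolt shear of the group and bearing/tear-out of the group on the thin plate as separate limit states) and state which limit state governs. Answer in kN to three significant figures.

168 kN (bolt shear governs)

Bolt shear: A_b = π·16²/4 = 201.1 mm²; R_n = 372 × 201.1 × 3 × 1 / 1000 = 224.4 kN → 0.75 × 224.4 = 168 kN.
Bearing (1.2 l_c t F_u ≤ 2.4 d t F_u): upper limit = 2.4·16·8·430 / 1000 = 132.1 kN.
  Edge l_c = 30 − 18/2 = 21 → r_n = 86.69 kN; interior l_c = 45 − 18 = 27 → r_n = 111.5 kN.
  R_n,bearing = 1·86.69 + 2·111.5 = 309.6 kN → 0.75 × 309.6 = 232 kN.
Bolt shear governs: 168 kN.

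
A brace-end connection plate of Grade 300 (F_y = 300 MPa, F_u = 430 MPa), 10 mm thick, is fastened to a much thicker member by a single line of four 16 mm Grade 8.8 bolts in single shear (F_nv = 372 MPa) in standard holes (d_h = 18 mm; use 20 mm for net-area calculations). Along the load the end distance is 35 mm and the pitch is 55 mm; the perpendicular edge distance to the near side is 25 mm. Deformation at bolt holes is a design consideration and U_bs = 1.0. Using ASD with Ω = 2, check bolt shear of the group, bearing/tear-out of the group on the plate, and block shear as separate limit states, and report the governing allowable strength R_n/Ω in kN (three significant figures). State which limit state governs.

Bolt shear: A_b = π·16²/4 = 201.1 mm²; R_n = 372 × 201.1 × 4 × 1 / 1000 = 299.2 kN → 299.2 / 2 = 150 kN.
Bearing: edge l_c = 26, r_n = 134.2 kN; interior l_c = 37, r_n = 165.1 kN; R_n = 134.2 + 3·165.1 = 629.5 kN → 315 kN.
Block shear: A_gv = 2000, A_nv = 1300, A_nt = 150 mm²; R_n = min(0.6F_uA_nv, 0.6F_yA_gv) + U_bs·F_u·A_nt = 399.9 kN → 200 kN.
Bolt shear governs: 150 kN.

150 kN (bolt shear governs)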